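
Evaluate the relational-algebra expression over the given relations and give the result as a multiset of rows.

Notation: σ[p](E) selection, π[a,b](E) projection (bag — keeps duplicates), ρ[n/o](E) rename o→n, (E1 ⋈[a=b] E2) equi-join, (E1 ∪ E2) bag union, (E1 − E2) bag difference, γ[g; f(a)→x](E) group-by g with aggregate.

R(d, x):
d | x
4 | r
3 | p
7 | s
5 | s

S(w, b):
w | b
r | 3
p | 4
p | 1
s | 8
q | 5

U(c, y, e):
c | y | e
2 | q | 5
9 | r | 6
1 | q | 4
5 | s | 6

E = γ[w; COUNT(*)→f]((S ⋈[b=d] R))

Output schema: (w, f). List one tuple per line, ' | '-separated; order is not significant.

Stepwise |·|:
  S → 5
  R → 4
  (S ⋈[b=d] R) → 3
  γ[w; COUNT(*)→f]((S ⋈[b=d] R)) → 3

== RESULT ==
w | f
p | 1
q | 1
r | 1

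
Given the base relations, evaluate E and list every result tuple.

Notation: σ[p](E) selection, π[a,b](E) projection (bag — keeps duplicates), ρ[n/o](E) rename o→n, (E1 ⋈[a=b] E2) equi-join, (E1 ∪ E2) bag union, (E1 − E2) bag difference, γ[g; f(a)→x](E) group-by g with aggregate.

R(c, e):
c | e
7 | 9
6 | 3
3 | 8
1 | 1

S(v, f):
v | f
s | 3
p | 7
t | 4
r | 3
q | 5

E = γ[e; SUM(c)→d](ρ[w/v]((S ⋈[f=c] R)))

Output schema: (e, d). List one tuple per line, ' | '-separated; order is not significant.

Subexpression sizes:
  S → 5
  R → 4
  (S ⋈[f=c] R) → 3
  ρ[w/v]((S ⋈[f=c] R)) → 3
  γ[e; SUM(c)→d](ρ[w/v]((S ⋈[f=c] R))) → 2

== RESULT ==
e | d
8 | 6
9 | 7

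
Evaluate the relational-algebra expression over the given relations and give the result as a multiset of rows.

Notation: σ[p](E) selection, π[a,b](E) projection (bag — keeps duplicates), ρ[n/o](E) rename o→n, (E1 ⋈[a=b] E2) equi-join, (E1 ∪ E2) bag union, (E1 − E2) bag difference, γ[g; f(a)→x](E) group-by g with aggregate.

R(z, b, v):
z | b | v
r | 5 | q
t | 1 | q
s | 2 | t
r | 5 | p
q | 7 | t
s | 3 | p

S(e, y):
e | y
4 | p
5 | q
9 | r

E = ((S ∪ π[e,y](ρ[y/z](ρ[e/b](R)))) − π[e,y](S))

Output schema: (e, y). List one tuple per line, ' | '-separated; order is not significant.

Row counts bottom-up:
  S → 3
  R → 6
  ρ[e/b](R) → 6
  ρ[y/z](ρ[e/b](R)) → 6
  π[e,y](ρ[y/z](ρ[e/b](R))) → 6
  (S ∪ π[e,y](ρ[y/z](ρ[e/b](R)))) → 9
  S → 3
  π[e,y](S) → 3
  ((S ∪ π[e,y](ρ[y/z](ρ[e/b](R)))) − π[e,y](S)) → 6

== RESULT ==
e | y
1 | t
2 | s
3 | s
5 | r
5 | r
7 | q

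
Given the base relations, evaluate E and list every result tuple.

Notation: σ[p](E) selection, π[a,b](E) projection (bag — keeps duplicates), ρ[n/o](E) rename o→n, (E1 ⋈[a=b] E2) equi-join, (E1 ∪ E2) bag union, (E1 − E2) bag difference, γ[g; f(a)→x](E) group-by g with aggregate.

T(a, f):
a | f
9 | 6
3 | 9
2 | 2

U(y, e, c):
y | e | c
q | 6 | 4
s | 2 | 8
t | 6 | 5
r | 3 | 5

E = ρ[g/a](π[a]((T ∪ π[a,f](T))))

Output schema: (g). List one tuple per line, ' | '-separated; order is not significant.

Stepwise |·|:
  T → 3
  T → 3
  π[a,f](T) → 3
  (T ∪ π[a,f](T)) → 6
  π[a]((T ∪ π[a,f](T))) → 6
  ρ[g/a](π[a]((T ∪ π[a,f](T)))) → 6

== RESULT ==
g
2
2
3
3
9
9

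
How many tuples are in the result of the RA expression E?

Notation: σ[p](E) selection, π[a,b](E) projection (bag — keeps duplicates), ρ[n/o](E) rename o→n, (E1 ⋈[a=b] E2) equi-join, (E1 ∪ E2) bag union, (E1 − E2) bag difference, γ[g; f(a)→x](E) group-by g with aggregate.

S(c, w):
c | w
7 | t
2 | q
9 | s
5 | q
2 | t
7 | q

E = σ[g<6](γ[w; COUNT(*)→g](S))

Stepwise |·|:
  S → 6
  γ[w; COUNT(*)→g](S) → 3
  σ[g<6](γ[w; COUNT(*)→g](S)) → 3

|E| = 3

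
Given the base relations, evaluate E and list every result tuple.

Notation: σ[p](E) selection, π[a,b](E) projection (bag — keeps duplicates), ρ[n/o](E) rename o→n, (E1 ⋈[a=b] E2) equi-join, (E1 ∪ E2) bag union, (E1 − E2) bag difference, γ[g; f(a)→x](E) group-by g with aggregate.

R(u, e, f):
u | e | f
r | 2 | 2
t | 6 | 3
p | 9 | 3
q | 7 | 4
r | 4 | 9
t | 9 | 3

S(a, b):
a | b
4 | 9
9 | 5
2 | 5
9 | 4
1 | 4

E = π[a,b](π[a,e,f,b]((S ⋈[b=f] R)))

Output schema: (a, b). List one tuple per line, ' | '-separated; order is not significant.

Per-node cardinality:
  S → 5
  R → 6
  (S ⋈[b=f] R) → 3
  π[a,e,f,b]((S ⋈[b=f] R)) → 3
  π[a,b](π[a,e,f,b]((S ⋈[b=f] R))) → 3

== RESULT ==
a | b
1 | 4
4 | 9
9 | 4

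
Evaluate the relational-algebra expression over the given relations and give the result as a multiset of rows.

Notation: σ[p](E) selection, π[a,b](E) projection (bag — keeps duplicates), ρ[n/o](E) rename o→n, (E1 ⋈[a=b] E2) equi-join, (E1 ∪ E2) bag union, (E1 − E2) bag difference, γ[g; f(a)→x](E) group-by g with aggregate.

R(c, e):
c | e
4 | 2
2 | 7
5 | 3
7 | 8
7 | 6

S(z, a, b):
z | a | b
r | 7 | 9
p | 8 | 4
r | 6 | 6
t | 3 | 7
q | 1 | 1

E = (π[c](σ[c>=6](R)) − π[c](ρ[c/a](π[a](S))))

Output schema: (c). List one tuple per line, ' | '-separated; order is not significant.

Stepwise |·|:
  R → 5
  σ[c>=6](R) → 2
  π[c](σ[c>=6](R)) → 2
  S → 5
  π[a](S) → 5
  ρ[c/a](π[a](S)) → 5
  π[c](ρ[c/a](π[a](S))) → 5
  (π[c](σ[c>=6](R)) − π[c](ρ[c/a](π[a](S)))) → 1

== RESULT ==
c
7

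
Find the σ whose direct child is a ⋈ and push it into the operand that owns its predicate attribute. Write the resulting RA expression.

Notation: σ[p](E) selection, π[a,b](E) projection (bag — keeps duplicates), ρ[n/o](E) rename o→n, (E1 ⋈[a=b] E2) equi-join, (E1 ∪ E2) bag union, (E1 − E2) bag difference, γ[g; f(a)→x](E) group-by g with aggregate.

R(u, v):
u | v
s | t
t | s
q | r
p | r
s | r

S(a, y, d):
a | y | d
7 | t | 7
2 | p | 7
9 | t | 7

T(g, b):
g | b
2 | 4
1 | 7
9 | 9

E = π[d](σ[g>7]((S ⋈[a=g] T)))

σ filters on g, owned by the right side.
E' = π[d]((S ⋈[a=g] σ[g>7](T)))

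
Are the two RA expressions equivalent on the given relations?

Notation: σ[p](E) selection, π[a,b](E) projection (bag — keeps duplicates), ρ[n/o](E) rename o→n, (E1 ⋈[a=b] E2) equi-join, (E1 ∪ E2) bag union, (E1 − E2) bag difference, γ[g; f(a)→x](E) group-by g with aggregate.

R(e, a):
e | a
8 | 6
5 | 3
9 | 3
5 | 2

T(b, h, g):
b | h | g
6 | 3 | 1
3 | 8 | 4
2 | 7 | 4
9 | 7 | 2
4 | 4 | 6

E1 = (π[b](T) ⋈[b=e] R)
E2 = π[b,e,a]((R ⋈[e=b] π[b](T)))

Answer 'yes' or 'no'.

E1 stepwise |·|:
  T → 5
  π[b](T) → 5
  R → 4
  (π[b](T) ⋈[b=e] R) → 1
E2 stepwise |·|:
  R → 4
  T → 5
  π[b](T) → 5
  (R ⋈[e=b] π[b](T)) → 1
  π[b,e,a]((R ⋈[e=b] π[b](T))) → 1

E1 and E2 produce the same multiset:
b | e | a
9 | 9 | 3

yes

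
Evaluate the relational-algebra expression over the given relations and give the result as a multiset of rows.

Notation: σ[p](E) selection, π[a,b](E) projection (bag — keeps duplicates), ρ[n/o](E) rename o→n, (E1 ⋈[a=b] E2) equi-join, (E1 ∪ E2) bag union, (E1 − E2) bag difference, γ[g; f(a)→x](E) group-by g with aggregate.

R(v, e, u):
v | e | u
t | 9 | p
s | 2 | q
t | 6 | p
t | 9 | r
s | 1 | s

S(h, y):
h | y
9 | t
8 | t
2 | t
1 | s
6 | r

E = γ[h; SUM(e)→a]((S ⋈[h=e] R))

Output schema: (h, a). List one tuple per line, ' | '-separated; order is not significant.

Per-node cardinality:
  S → 5
  R → 5
  (S ⋈[h=e] R) → 5
  γ[h; SUM(e)→a]((S ⋈[h=e] R)) → 4

== RESULT ==
h | a
1 | 1
2 | 2
6 | 6
9 | 18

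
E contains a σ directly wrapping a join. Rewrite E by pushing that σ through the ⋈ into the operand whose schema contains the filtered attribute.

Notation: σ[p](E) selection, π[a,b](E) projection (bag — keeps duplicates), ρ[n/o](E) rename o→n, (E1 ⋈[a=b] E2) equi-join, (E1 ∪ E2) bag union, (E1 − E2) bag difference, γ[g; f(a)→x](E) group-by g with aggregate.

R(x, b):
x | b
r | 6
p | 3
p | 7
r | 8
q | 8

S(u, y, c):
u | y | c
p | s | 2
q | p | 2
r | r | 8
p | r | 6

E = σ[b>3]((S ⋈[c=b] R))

σ filters on b, owned by the right side.
E' = (S ⋈[c=b] σ[b>3](R))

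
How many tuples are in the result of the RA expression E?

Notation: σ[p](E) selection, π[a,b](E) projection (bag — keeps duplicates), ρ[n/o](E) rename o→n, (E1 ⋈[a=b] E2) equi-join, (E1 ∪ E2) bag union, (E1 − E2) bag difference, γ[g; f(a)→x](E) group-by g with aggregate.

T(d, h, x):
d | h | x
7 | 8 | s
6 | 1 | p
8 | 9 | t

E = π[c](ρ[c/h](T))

Stepwise |·|:
  T → 3
  ρ[c/h](T) → 3
  π[c](ρ[c/h](T)) → 3

|E| = 3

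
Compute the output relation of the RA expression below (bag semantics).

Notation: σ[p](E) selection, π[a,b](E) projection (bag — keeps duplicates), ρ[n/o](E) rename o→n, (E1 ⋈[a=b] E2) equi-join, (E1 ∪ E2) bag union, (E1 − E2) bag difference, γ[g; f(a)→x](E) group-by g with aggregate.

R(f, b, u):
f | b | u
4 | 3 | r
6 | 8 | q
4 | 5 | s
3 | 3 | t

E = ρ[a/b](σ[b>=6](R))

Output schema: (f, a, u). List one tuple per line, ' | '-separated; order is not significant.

Subexpression sizes:
  R → 4
  σ[b>=6](R) → 1
  ρ[a/b](σ[b>=6](R)) → 1

== RESULT ==
f | a | u
6 | 8 | q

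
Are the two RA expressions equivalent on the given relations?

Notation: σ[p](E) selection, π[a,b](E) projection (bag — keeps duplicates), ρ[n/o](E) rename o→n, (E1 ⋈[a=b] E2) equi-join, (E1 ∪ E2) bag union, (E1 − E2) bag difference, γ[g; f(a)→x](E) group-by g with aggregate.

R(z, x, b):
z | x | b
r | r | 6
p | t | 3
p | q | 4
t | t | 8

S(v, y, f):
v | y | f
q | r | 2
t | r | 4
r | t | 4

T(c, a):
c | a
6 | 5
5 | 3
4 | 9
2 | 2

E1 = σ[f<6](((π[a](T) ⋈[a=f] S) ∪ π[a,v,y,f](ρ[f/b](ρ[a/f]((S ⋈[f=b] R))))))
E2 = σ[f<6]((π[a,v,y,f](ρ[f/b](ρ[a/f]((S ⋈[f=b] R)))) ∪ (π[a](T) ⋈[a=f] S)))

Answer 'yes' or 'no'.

E1 per-node cardinality:
  T → 4
  π[a](T) → 4
  S → 3
  (π[a](T) ⋈[a=f] S) → 1
  S → 3
  R → 4
  (S ⋈[f=b] R) → 2
  ρ[a/f]((S ⋈[f=b] R)) → 2
  ρ[f/b](ρ[a/f]((S ⋈[f=b] R))) → 2
  π[a,v,y,f](ρ[f/b](ρ[a/f]((S ⋈[f=b] R)))) → 2
  ((π[a](T) ⋈[a=f] S) ∪ π[a,v,y,f](ρ[f/b](ρ[a/f]((S ⋈[f=b] R))))) → 3
  σ[f<6](((π[a](T) ⋈[a=f] S) ∪ π[a,v,y,f](ρ[f/b](ρ[a/f]((S ⋈[f=b] R)))))) → 3
E2 per-node cardinality:
  S → 3
  R → 4
  (S ⋈[f=b] R) → 2
  ρ[a/f]((S ⋈[f=b] R)) → 2
  ρ[f/b](ρ[a/f]((S ⋈[f=b] R))) → 2
  π[a,v,y,f](ρ[f/b](ρ[a/f]((S ⋈[f=b] R)))) → 2
  T → 4
  π[a](T) → 4
  S → 3
  (π[a](T) ⋈[a=f] S) → 1
  (π[a,v,y,f](ρ[f/b](ρ[a/f]((S ⋈[f=b] R)))) ∪ (π[a](T) ⋈[a=f] S)) → 3
  σ[f<6]((π[a,v,y,f](ρ[f/b](ρ[a/f]((S ⋈[f=b] R)))) ∪ (π[a](T) ⋈[a=f] S))) → 3

E1 and E2 produce the same multiset:
a | v | y | f
2 | q | r | 2
4 | r | t | 4
4 | t | r | 4

yes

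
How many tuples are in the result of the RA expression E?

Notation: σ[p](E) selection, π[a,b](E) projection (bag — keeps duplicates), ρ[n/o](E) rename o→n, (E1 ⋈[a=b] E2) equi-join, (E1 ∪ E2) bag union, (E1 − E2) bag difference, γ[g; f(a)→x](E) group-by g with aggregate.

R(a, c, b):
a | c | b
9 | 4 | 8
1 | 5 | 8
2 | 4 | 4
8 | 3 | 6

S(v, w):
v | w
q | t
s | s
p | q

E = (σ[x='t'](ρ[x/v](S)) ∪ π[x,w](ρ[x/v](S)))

Subexpression sizes:
  S → 3
  ρ[x/v](S) → 3
  σ[x='t'](ρ[x/v](S)) → 0
  S → 3
  ρ[x/v](S) → 3
  π[x,w](ρ[x/v](S)) → 3
  (σ[x='t'](ρ[x/v](S)) ∪ π[x,w](ρ[x/v](S))) → 3

|E| = 3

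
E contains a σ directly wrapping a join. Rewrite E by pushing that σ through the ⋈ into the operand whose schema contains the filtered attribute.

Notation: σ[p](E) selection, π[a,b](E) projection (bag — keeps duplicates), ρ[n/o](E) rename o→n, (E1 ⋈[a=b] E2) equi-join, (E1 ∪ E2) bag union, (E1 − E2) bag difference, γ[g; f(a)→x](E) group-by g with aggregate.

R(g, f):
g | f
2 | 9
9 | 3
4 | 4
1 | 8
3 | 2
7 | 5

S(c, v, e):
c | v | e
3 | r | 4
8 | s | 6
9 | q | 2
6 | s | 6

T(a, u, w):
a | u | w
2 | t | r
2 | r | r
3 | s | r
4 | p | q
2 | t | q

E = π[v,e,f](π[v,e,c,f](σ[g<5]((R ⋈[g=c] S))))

σ filters on g, owned by the left side.
E' = π[v,e,f](π[v,e,c,f]((σ[g<5](R) ⋈[g=c] S)))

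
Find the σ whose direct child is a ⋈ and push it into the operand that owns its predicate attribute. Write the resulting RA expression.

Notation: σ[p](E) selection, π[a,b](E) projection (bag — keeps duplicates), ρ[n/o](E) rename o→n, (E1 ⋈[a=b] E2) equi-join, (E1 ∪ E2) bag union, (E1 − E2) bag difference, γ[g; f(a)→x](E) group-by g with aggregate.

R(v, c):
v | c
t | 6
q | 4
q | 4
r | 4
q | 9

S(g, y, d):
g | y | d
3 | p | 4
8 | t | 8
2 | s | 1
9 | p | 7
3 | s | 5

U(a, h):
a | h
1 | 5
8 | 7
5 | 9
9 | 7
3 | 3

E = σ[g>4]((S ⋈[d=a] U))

σ filters on g, owned by the left side.
E' = (σ[g>4](S) ⋈[d=a] U)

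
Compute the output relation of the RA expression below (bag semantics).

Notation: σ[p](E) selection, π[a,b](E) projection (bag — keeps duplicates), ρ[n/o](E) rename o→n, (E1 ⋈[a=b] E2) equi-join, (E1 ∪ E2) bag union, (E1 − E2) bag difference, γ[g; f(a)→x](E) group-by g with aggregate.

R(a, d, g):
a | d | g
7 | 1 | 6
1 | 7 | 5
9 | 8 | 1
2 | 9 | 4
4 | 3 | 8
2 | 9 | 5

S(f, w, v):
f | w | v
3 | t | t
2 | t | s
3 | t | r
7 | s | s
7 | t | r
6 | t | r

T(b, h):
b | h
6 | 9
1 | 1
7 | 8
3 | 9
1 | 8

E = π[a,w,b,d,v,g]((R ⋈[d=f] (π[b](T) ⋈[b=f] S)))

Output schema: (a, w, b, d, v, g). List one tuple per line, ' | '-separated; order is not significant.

Stepwise |·|:
  R → 6
  T → 5
  π[b](T) → 5
  S → 6
  (π[b](T) ⋈[b=f] S) → 5
  (R ⋈[d=f] (π[b](T) ⋈[b=f] S)) → 4
  π[a,w,b,d,v,g]((R ⋈[d=f] (π[b](T) ⋈[b=f] S))) → 4

== RESULT ==
a | w | b | d | v | g
1 | s | 7 | 7 | s | 5
1 | t | 7 | 7 | r | 5
4 | t | 3 | 3 | r | 8
4 | t | 3 | 3 | t | 8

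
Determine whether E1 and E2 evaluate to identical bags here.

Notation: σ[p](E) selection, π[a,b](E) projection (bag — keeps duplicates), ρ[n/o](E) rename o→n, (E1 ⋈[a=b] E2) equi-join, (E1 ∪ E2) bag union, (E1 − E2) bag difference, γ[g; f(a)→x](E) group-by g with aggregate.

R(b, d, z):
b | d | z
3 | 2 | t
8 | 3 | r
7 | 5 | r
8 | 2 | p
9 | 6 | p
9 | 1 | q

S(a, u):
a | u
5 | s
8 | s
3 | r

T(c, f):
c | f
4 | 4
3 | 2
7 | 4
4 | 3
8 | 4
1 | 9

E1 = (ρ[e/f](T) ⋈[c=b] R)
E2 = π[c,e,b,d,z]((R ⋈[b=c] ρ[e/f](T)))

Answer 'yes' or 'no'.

E1 subexpression sizes:
  T → 6
  ρ[e/f](T) → 6
  R → 6
  (ρ[e/f](T) ⋈[c=b] R) → 4
E2 subexpression sizes:
  R → 6
  T → 6
  ρ[e/f](T) → 6
  (R ⋈[b=c] ρ[e/f](T)) → 4
  π[c,e,b,d,z]((R ⋈[b=c] ρ[e/f](T))) → 4

E1 and E2 produce the same multiset:
c | e | b | d | z
3 | 2 | 3 | 2 | t
7 | 4 | 7 | 5 | r
8 | 4 | 8 | 2 | p
8 | 4 | 8 | 3 | r

yes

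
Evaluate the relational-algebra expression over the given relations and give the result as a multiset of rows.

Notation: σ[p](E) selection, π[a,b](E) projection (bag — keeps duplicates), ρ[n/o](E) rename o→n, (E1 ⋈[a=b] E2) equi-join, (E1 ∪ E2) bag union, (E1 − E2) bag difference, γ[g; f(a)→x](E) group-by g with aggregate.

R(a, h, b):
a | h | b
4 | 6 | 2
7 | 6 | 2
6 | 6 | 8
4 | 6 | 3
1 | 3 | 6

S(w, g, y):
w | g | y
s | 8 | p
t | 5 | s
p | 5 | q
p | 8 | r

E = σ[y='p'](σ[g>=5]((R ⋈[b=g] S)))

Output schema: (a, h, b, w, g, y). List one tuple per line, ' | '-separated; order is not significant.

Stepwise |·|:
  R → 5
  S → 4
  (R ⋈[b=g] S) → 2
  σ[g>=5]((R ⋈[b=g] S)) → 2
  σ[y='p'](σ[g>=5]((R ⋈[b=g] S))) → 1

== RESULT ==
a | h | b | w | g | y
6 | 6 | 8 | s | 8 | p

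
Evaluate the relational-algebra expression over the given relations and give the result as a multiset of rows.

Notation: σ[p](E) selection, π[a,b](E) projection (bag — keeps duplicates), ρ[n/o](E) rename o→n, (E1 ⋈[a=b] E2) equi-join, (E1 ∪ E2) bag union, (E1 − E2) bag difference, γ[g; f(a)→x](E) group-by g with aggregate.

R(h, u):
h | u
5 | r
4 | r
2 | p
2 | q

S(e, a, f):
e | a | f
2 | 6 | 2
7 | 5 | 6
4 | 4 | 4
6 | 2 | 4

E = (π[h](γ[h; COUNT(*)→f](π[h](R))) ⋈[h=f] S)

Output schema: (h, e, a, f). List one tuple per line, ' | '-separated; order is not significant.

Stepwise |·|:
  R → 4
  π[h](R) → 4
  γ[h; COUNT(*)→f](π[h](R)) → 3
  π[h](γ[h; COUNT(*)→f](π[h](R))) → 3
  S → 4
  (π[h](γ[h; COUNT(*)→f](π[h](R))) ⋈[h=f] S) → 3

== RESULT ==
h | e | a | f
2 | 2 | 6 | 2
4 | 4 | 4 | 4
4 | 6 | 2 | 4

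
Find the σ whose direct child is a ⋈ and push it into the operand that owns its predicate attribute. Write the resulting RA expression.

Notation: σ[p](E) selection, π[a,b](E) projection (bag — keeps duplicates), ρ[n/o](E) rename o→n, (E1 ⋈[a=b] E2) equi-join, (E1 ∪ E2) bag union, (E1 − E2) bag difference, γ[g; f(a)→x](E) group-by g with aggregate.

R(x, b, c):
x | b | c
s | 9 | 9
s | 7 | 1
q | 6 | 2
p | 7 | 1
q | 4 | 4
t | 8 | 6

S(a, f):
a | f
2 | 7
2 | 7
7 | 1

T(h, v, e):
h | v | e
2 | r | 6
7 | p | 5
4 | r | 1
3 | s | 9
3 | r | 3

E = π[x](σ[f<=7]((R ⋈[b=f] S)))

σ filters on f, owned by the right side.
E' = π[x]((R ⋈[b=f] σ[f<=7](S)))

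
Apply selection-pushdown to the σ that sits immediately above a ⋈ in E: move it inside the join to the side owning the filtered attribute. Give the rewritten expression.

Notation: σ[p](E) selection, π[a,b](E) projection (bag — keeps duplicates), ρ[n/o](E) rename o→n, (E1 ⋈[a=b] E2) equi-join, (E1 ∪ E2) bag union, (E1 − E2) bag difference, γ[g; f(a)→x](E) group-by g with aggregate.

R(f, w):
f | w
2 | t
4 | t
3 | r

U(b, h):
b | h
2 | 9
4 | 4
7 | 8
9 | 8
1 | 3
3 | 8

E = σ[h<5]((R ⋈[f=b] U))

σ filters on h, owned by the right side.
E' = (R ⋈[f=b] σ[h<5](U))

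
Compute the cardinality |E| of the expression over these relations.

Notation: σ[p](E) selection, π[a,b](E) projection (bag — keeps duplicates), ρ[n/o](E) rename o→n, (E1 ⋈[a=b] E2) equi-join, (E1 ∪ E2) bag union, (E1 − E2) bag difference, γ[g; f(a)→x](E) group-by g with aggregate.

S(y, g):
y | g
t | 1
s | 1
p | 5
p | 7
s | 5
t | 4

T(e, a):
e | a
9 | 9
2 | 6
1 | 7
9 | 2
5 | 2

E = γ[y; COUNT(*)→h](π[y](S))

Row counts bottom-up:
  S → 6
  π[y](S) → 6
  γ[y; COUNT(*)→h](π[y](S)) → 3

|E| = 3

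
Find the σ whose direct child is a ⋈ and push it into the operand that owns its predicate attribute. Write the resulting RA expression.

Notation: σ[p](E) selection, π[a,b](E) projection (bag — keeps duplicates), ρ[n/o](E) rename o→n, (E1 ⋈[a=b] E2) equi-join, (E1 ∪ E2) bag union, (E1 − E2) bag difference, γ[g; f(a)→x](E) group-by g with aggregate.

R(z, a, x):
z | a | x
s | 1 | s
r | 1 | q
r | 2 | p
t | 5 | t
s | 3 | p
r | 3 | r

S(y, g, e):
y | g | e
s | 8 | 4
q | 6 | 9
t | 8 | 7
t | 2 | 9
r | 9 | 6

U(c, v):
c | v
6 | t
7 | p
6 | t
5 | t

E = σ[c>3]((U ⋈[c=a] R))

σ filters on c, owned by the left side.
E' = (σ[c>3](U) ⋈[c=a] R)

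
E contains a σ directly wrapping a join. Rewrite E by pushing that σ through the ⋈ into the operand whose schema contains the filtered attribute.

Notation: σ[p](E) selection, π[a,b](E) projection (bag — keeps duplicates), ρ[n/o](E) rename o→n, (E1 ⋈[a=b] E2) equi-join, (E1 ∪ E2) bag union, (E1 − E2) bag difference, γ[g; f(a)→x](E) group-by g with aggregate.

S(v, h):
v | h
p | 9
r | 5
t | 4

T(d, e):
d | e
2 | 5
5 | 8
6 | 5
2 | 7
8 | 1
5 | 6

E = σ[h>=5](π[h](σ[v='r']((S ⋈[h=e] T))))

σ filters on v, owned by the left side.
E' = σ[h>=5](π[h]((σ[v='r'](S) ⋈[h=e] T)))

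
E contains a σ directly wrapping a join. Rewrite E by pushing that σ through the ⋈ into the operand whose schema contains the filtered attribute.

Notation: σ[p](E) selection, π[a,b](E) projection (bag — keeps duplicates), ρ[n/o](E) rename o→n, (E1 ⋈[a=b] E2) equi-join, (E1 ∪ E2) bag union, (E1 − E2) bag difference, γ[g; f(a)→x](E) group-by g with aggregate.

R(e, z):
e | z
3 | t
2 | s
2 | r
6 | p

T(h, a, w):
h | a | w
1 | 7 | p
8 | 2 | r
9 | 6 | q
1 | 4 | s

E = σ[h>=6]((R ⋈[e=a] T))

σ filters on h, owned by the right side.
E' = (R ⋈[e=a] σ[h>=6](T))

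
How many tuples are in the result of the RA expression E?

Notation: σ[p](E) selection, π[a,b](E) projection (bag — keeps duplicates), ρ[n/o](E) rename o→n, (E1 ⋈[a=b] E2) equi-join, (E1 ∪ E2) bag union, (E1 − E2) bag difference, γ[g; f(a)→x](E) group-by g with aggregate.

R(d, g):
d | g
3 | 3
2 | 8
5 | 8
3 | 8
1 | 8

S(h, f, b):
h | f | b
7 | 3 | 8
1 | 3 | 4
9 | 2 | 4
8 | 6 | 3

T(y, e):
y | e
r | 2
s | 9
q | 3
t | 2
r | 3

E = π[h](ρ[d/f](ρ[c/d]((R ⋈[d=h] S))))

Subexpression sizes:
  R → 5
  S → 4
  (R ⋈[d=h] S) → 1
  ρ[c/d]((R ⋈[d=h] S)) → 1
  ρ[d/f](ρ[c/d]((R ⋈[d=h] S))) → 1
  π[h](ρ[d/f](ρ[c/d]((R ⋈[d=h] S)))) → 1

|E| = 1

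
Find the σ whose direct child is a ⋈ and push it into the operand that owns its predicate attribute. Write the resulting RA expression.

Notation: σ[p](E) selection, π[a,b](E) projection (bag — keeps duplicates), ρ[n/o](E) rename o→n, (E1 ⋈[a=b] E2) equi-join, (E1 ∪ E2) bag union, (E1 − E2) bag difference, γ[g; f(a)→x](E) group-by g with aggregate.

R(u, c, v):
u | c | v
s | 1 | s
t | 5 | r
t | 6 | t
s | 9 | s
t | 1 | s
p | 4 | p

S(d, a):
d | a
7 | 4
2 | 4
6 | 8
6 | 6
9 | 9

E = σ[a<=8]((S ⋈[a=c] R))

σ filters on a, owned by the left side.
E' = (σ[a<=8](S) ⋈[a=c] R)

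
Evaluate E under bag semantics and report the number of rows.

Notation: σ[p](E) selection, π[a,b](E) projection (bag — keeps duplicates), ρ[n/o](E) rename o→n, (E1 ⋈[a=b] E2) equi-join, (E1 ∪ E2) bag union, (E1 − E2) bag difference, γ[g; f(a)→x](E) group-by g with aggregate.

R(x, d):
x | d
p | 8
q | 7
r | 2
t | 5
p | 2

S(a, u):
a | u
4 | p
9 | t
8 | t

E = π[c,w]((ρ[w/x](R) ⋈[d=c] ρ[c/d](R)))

Row counts bottom-up:
  R → 5
  ρ[w/x](R) → 5
  R → 5
  ρ[c/d](R) → 5
  (ρ[w/x](R) ⋈[d=c] ρ[c/d](R)) → 7
  π[c,w]((ρ[w/x](R) ⋈[d=c] ρ[c/d](R))) → 7

|E| = 7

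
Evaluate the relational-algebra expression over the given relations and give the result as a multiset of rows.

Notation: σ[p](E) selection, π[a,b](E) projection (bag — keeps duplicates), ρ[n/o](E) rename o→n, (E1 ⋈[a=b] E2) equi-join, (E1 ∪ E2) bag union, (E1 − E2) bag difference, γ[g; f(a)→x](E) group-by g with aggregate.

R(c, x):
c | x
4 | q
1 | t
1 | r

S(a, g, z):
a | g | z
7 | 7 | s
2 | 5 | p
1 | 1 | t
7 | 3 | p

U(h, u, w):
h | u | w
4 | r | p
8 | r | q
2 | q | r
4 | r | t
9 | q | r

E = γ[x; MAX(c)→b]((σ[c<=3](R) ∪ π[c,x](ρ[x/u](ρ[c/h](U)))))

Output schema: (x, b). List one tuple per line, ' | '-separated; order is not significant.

Stepwise |·|:
  R → 3
  σ[c<=3](R) → 2
  U → 5
  ρ[c/h](U) → 5
  ρ[x/u](ρ[c/h](U)) → 5
  π[c,x](ρ[x/u](ρ[c/h](U))) → 5
  (σ[c<=3](R) ∪ π[c,x](ρ[x/u](ρ[c/h](U)))) → 7
  γ[x; MAX(c)→b]((σ[c<=3](R) ∪ π[c,x](ρ[x/u](ρ[c/h](U))))) → 3

== RESULT ==
x | b
q | 9
r | 8
t | 1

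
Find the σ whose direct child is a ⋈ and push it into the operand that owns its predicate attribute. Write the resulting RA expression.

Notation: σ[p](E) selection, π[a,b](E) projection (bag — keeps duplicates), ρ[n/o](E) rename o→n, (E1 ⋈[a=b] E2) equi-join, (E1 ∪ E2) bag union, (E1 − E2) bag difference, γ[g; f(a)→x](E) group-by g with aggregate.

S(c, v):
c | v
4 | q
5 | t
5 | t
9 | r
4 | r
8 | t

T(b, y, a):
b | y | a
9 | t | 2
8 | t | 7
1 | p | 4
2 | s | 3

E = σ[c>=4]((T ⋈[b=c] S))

σ filters on c, owned by the right side.
E' = (T ⋈[b=c] σ[c>=4](S))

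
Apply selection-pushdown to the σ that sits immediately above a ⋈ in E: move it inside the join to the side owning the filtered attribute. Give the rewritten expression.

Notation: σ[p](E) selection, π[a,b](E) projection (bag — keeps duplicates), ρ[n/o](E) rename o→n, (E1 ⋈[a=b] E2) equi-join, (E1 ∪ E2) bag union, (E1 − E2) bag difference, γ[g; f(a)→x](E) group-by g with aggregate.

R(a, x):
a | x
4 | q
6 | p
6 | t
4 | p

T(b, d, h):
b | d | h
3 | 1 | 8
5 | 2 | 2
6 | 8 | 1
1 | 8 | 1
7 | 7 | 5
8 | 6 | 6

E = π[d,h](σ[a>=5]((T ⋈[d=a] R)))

σ filters on a, owned by the right side.
E' = π[d,h]((T ⋈[d=a] σ[a>=5](R)))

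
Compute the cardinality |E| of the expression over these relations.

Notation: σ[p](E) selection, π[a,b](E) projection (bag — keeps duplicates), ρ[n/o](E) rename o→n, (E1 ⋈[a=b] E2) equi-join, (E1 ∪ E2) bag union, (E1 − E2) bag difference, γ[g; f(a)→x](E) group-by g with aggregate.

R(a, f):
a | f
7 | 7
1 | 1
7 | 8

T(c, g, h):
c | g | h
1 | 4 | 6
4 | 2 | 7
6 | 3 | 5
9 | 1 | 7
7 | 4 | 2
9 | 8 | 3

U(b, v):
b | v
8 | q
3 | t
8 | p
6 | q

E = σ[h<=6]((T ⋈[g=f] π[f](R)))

Subexpression sizes:
  T → 6
  R → 3
  π[f](R) → 3
  (T ⋈[g=f] π[f](R)) → 2
  σ[h<=6]((T ⋈[g=f] π[f](R))) → 1

|E| = 1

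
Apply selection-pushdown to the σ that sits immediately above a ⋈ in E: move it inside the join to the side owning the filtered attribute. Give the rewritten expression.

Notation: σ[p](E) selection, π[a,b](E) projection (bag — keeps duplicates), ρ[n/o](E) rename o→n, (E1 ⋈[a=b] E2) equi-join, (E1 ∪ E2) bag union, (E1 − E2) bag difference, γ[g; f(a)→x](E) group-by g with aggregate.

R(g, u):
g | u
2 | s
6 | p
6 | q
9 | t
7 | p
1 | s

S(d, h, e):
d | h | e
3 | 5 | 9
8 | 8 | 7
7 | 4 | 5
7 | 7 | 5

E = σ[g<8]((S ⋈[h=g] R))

σ filters on g, owned by the right side.
E' = (S ⋈[h=g] σ[g<8](R))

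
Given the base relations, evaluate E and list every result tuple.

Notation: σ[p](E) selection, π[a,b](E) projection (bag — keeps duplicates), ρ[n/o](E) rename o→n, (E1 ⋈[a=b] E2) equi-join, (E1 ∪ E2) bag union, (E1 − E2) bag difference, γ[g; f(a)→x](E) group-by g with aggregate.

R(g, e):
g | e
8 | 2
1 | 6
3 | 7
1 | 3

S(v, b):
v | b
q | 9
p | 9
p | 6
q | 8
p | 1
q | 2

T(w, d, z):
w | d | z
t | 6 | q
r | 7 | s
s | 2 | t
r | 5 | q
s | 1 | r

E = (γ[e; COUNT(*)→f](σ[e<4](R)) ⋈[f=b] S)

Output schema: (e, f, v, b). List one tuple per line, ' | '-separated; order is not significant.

Subexpression sizes:
  R → 4
  σ[e<4](R) → 2
  γ[e; COUNT(*)→f](σ[e<4](R)) → 2
  S → 6
  (γ[e; COUNT(*)→f](σ[e<4](R)) ⋈[f=b] S) → 2

== RESULT ==
e | f | v | b
2 | 1 | p | 1
3 | 1 | p | 1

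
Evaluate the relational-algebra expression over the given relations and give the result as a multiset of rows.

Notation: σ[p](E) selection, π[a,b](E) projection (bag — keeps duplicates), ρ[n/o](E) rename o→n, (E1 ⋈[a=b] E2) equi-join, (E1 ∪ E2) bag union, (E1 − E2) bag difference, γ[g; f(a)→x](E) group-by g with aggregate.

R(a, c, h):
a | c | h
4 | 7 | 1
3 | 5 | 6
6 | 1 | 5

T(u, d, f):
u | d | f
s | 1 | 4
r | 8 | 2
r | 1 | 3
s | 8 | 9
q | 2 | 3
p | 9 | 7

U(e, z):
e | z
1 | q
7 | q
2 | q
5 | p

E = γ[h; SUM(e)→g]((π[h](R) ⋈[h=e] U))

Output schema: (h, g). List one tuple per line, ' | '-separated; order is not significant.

Subexpression sizes:
  R → 3
  π[h](R) → 3
  U → 4
  (π[h](R) ⋈[h=e] U) → 2
  γ[h; SUM(e)→g]((π[h](R) ⋈[h=e] U)) → 2

== RESULT ==
h | g
1 | 1
5 | 5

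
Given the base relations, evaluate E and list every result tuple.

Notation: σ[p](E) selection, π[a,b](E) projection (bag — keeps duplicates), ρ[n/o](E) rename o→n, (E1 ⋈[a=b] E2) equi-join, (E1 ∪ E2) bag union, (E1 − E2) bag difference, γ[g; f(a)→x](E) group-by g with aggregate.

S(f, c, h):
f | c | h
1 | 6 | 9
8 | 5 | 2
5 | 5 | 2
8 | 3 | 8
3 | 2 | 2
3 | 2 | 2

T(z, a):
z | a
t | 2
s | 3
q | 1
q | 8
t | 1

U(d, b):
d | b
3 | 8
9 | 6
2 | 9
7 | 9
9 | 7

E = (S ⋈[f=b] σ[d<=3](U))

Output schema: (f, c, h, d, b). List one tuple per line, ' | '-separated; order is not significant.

Stepwise |·|:
  S → 6
  U → 5
  σ[d<=3](U) → 2
  (S ⋈[f=b] σ[d<=3](U)) → 2

== RESULT ==
f | c | h | d | b
8 | 3 | 8 | 3 | 8
8 | 5 | 2 | 3 | 8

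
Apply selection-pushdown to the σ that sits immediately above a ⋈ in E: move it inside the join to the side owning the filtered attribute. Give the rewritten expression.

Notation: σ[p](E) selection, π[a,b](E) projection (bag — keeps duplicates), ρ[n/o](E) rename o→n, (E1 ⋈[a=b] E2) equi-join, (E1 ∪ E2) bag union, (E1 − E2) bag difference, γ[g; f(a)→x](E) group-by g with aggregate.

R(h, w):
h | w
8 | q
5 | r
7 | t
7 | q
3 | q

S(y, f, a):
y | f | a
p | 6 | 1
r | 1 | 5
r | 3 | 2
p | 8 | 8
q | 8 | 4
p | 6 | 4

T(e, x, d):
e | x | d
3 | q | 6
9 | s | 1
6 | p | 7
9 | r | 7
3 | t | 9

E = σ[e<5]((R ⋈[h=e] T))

σ filters on e, owned by the right side.
E' = (R ⋈[h=e] σ[e<5](T))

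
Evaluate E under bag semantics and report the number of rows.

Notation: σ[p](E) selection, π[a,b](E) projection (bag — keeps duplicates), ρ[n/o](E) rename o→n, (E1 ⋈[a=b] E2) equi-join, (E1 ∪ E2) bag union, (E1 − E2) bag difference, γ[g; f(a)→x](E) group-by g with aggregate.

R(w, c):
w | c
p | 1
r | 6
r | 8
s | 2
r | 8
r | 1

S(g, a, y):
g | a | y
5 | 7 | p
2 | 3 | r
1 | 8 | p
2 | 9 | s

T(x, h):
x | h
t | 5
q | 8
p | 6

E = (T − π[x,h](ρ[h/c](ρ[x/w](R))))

Row counts bottom-up:
  T → 3
  R → 6
  ρ[x/w](R) → 6
  ρ[h/c](ρ[x/w](R)) → 6
  π[x,h](ρ[h/c](ρ[x/w](R))) → 6
  (T − π[x,h](ρ[h/c](ρ[x/w](R)))) → 3

|E| = 3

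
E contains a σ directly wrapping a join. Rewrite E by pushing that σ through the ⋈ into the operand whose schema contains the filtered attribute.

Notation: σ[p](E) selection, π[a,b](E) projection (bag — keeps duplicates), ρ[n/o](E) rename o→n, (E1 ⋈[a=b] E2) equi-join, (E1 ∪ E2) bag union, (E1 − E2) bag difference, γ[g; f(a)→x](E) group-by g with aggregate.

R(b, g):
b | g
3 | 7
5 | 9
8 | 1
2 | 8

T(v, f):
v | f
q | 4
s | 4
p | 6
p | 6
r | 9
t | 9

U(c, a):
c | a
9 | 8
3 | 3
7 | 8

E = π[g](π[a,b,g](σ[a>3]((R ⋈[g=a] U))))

σ filters on a, owned by the right side.
E' = π[g](π[a,b,g]((R ⋈[g=a] σ[a>3](U))))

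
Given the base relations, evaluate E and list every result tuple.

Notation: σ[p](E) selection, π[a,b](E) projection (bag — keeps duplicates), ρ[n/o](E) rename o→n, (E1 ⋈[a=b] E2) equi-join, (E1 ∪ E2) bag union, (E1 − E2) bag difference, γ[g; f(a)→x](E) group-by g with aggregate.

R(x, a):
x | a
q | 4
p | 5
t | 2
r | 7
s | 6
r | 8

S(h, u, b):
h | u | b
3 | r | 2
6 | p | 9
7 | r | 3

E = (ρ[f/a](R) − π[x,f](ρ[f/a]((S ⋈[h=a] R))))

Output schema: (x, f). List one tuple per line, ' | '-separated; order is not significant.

Stepwise |·|:
  R → 6
  ρ[f/a](R) → 6
  S → 3
  R → 6
  (S ⋈[h=a] R) → 2
  ρ[f/a]((S ⋈[h=a] R)) → 2
  π[x,f](ρ[f/a]((S ⋈[h=a] R))) → 2
  (ρ[f/a](R) − π[x,f](ρ[f/a]((S ⋈[h=a] R)))) → 4

== RESULT ==
x | f
p | 5
q | 4
r | 8
t | 2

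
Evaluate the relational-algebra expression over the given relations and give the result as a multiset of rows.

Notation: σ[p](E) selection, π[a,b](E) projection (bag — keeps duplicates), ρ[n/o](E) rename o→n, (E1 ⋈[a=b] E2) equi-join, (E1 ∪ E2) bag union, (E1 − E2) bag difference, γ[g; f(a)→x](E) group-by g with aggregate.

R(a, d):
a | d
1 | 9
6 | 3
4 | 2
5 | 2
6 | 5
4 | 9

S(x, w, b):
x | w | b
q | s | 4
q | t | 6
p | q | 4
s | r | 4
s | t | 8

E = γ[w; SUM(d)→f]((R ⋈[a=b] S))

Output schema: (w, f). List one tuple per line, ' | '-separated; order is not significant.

Subexpression sizes:
  R → 6
  S → 5
  (R ⋈[a=b] S) → 8
  γ[w; SUM(d)→f]((R ⋈[a=b] S)) → 4

== RESULT ==
w | f
q | 11
r | 11
s | 11
t | 8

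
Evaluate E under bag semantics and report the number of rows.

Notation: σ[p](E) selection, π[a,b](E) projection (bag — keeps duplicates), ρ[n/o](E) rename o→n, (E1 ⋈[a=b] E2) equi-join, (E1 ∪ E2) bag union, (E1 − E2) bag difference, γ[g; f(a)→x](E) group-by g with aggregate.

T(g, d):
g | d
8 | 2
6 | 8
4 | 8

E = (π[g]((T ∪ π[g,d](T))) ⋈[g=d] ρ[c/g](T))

Row counts bottom-up:
  T → 3
  T → 3
  π[g,d](T) → 3
  (T ∪ π[g,d](T)) → 6
  π[g]((T ∪ π[g,d](T))) → 6
  T → 3
  ρ[c/g](T) → 3
  (π[g]((T ∪ π[g,d](T))) ⋈[g=d] ρ[c/g](T)) → 4

|E| = 4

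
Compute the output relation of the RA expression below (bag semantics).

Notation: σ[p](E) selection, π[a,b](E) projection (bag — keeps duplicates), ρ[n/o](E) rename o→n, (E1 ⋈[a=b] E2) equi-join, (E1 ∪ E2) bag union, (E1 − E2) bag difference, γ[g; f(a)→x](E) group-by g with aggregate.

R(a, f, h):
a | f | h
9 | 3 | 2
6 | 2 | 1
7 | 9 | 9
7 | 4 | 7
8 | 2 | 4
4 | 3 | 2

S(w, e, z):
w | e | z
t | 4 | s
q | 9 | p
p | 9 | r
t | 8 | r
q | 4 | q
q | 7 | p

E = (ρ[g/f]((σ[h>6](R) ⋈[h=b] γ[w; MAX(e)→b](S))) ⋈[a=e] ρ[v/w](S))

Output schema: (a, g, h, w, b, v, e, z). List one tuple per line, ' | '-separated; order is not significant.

Row counts bottom-up:
  R → 6
  σ[h>6](R) → 2
  S → 6
  γ[w; MAX(e)→b](S) → 3
  (σ[h>6](R) ⋈[h=b] γ[w; MAX(e)→b](S)) → 2
  ρ[g/f]((σ[h>6](R) ⋈[h=b] γ[w; MAX(e)→b](S))) → 2
  S → 6
  ρ[v/w](S) → 6
  (ρ[g/f]((σ[h>6](R) ⋈[h=b] γ[w; MAX(e)→b](S))) ⋈[a=e] ρ[v/w](S)) → 2

== RESULT ==
a | g | h | w | b | v | e | z
7 | 9 | 9 | p | 9 | q | 7 | p
7 | 9 | 9 | q | 9 | q | 7 | p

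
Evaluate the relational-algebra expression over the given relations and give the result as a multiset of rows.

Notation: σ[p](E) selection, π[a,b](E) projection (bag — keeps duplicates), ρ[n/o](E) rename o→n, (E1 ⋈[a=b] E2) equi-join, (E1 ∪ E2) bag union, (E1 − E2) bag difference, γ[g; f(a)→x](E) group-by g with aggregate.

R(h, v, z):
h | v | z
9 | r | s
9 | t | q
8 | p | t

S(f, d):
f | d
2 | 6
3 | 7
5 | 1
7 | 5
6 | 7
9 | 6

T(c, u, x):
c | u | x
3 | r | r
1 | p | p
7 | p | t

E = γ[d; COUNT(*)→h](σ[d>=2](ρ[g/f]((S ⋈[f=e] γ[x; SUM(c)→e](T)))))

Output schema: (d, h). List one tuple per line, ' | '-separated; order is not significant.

Subexpression sizes:
  S → 6
  T → 3
  γ[x; SUM(c)→e](T) → 3
  (S ⋈[f=e] γ[x; SUM(c)→e](T)) → 2
  ρ[g/f]((S ⋈[f=e] γ[x; SUM(c)→e](T))) → 2
  σ[d>=2](ρ[g/f]((S ⋈[f=e] γ[x; SUM(c)→e](T)))) → 2
  γ[d; COUNT(*)→h](σ[d>=2](ρ[g/f]((S ⋈[f=e] γ[x; SUM(c)→e](T))))) → 2

== RESULT ==
d | h
5 | 1
7 | 1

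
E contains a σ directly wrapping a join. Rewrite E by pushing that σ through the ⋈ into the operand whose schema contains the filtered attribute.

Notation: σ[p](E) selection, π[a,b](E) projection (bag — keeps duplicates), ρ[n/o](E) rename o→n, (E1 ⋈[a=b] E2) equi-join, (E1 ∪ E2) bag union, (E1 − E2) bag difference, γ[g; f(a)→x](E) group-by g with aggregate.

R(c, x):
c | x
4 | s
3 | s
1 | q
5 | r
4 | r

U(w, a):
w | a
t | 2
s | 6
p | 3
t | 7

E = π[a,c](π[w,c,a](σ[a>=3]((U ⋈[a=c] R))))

σ filters on a, owned by the left side.
E' = π[a,c](π[w,c,a]((σ[a>=3](U) ⋈[a=c] R)))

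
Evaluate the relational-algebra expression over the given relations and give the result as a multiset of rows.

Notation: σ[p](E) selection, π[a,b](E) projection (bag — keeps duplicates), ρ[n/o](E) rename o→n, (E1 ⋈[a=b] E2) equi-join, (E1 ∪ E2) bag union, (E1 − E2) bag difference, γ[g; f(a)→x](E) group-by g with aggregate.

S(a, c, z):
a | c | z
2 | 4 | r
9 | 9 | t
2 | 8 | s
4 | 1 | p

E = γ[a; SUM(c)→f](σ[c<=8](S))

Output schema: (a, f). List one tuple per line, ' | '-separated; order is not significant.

Subexpression sizes:
  S → 4
  σ[c<=8](S) → 3
  γ[a; SUM(c)→f](σ[c<=8](S)) → 2

== RESULT ==
a | f
2 | 12
4 | 1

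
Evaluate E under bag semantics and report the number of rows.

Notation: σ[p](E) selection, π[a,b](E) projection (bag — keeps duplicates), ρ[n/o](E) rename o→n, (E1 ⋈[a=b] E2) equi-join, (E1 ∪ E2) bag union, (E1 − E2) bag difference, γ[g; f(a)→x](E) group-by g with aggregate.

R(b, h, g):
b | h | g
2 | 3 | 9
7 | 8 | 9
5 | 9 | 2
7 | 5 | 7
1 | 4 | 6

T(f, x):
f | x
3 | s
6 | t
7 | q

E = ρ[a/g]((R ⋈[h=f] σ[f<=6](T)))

Per-node cardinality:
  R → 5
  T → 3
  σ[f<=6](T) → 2
  (R ⋈[h=f] σ[f<=6](T)) → 1
  ρ[a/g]((R ⋈[h=f] σ[f<=6](T))) → 1

|E| = 1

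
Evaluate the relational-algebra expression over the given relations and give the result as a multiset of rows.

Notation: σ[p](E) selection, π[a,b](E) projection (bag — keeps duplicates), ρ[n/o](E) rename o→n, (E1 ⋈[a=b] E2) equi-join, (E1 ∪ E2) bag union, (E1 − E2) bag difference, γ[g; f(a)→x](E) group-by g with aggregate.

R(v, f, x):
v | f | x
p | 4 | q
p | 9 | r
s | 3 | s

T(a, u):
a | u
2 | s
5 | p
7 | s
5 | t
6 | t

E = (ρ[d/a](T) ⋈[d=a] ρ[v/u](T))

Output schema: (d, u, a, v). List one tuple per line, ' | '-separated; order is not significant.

Row counts bottom-up:
  T → 5
  ρ[d/a](T) → 5
  T → 5
  ρ[v/u](T) → 5
  (ρ[d/a](T) ⋈[d=a] ρ[v/u](T)) → 7

== RESULT ==
d | u | a | v
2 | s | 2 | s
5 | p | 5 | p
5 | p | 5 | t
5 | t | 5 | p
5 | t | 5 | t
6 | t | 6 | t
7 | s | 7 | s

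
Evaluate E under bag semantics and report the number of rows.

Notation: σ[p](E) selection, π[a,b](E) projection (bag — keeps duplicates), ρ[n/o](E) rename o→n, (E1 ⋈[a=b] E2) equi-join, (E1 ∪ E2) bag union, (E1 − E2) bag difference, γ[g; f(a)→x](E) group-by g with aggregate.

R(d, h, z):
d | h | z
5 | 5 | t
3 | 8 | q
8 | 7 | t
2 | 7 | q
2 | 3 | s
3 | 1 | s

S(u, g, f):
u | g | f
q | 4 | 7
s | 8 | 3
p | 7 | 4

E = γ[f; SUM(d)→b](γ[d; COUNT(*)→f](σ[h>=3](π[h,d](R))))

Subexpression sizes:
  R → 6
  π[h,d](R) → 6
  σ[h>=3](π[h,d](R)) → 5
  γ[d; COUNT(*)→f](σ[h>=3](π[h,d](R))) → 4
  γ[f; SUM(d)→b](γ[d; COUNT(*)→f](σ[h>=3](π[h,d](R)))) → 2

|E| = 2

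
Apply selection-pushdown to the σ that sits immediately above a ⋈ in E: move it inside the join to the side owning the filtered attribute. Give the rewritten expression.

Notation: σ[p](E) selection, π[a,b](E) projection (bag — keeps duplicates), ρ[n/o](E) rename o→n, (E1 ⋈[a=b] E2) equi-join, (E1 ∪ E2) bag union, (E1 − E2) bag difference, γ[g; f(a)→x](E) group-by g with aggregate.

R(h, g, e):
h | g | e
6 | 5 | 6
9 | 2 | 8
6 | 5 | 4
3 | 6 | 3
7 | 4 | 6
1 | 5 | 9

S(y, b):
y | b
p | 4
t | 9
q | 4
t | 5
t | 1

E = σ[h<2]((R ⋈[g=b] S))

σ filters on h, owned by the left side.
E' = (σ[h<2](R) ⋈[g=b] S)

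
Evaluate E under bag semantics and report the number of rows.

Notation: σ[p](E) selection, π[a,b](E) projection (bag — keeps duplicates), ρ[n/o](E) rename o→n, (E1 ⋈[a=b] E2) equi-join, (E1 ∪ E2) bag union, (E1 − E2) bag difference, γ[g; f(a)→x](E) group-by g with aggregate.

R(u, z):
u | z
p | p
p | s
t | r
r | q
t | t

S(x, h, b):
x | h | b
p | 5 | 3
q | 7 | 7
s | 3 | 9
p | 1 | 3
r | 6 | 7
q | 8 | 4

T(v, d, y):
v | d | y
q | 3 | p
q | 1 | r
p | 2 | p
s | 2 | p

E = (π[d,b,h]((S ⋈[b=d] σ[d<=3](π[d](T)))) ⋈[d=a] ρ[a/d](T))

Row counts bottom-up:
  S → 6
  T → 4
  π[d](T) → 4
  σ[d<=3](π[d](T)) → 4
  (S ⋈[b=d] σ[d<=3](π[d](T))) → 2
  π[d,b,h]((S ⋈[b=d] σ[d<=3](π[d](T)))) → 2
  T → 4
  ρ[a/d](T) → 4
  (π[d,b,h]((S ⋈[b=d] σ[d<=3](π[d](T)))) ⋈[d=a] ρ[a/d](T)) → 2

|E| = 2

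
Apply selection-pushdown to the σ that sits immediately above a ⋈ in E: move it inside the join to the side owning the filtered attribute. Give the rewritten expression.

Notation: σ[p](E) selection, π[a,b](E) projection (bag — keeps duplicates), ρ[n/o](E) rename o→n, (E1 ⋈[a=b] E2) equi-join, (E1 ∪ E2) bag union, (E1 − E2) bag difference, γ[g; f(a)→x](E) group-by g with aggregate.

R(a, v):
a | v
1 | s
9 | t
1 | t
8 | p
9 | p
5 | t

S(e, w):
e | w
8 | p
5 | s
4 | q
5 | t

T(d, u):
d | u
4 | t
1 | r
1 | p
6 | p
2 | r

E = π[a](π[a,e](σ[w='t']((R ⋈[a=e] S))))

σ filters on w, owned by the right side.
E' = π[a](π[a,e]((R ⋈[a=e] σ[w='t'](S))))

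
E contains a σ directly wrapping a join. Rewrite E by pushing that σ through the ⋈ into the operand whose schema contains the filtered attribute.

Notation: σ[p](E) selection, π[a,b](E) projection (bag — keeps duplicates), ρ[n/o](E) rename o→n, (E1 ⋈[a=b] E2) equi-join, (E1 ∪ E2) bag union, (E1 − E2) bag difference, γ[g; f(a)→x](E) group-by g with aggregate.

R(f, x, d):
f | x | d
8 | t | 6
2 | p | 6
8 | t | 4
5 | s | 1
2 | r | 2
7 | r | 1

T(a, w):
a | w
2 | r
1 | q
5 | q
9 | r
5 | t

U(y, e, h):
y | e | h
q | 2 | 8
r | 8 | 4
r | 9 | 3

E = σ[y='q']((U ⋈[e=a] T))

σ filters on y, owned by the left side.
E' = (σ[y='q'](U) ⋈[e=a] T)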